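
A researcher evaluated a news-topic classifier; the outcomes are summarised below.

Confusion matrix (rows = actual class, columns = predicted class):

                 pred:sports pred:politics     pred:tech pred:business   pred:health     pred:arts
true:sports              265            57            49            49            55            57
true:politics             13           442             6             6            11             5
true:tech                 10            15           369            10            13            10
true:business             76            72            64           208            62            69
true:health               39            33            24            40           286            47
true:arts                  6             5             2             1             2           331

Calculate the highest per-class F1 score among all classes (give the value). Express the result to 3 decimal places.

0.799

Per-class F1 score (2·TP/(2·TP+FP+FN)):
  sports: TP=265, FP=13+10+76+39+6=144, FN=57+49+49+55+57=267 → 530/941 = 0.5632
  politics: TP=442, FP=57+15+72+33+5=182, FN=13+6+6+11+5=41 → 884/1107 = 0.7986
  tech: TP=369, FP=49+6+64+24+2=145, FN=10+15+10+13+10=58 → 738/941 = 0.7843
  business: TP=208, FP=49+6+10+40+1=106, FN=76+72+64+62+69=343 → 416/865 = 0.4809
  health: TP=286, FP=55+11+13+62+2=143, FN=39+33+24+40+47=183 → 572/898 = 0.6370
  arts: TP=331, FP=57+5+10+69+47=188, FN=6+5+2+1+2=16 → 662/866 = 0.7644
Highest is class 'politics' with F1 score = 0.799.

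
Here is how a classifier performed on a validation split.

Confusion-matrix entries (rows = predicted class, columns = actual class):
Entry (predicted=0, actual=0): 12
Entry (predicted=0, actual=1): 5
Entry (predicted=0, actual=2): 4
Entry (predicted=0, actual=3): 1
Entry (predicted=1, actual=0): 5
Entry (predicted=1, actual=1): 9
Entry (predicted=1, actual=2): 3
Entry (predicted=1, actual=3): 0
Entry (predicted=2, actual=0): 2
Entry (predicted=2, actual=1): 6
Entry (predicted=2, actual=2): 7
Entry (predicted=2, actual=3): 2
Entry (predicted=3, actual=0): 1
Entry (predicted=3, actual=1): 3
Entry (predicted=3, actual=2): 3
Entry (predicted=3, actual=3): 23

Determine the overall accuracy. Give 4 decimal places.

0.5930

Accuracy = trace / total = (12+9+7+23=51) / 86 = 51/86 = 0.5930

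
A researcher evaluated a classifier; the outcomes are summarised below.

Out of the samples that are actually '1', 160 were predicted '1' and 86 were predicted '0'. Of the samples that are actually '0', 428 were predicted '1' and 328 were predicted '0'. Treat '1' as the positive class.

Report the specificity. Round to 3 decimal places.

0.434

Specificity = TN/(TN+FP) = 328/(328+428) = 0.434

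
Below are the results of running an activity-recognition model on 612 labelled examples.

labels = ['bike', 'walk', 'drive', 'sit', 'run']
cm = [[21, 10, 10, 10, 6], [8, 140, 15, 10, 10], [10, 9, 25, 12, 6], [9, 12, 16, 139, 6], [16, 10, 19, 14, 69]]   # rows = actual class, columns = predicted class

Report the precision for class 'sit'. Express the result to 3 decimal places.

0.751

Take TP from the diagonal, FP from the rest of the 'sit' prediction marginal, FN from the rest of the 'sit' actual marginal.
precision = TP/(TP+FP).
sit: TP=139, FP=10+10+12+14=46 → 139/185 = 0.7514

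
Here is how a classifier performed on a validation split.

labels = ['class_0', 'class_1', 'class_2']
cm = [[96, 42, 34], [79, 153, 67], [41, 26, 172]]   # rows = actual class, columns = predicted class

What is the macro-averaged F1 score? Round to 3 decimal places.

0.585

Per-class F1 score (2·TP/(2·TP+FP+FN)):
  class_0: TP=96, FP=79+41=120, FN=42+34=76 → 192/388 = 0.4948
  class_1: TP=153, FP=42+26=68, FN=79+67=146 → 306/520 = 0.5885
  class_2: TP=172, FP=34+67=101, FN=41+26=67 → 344/512 = 0.6719
Macro-F1 score = mean = (0.4948 + 0.5885 + 0.6719) / 3 = 0.585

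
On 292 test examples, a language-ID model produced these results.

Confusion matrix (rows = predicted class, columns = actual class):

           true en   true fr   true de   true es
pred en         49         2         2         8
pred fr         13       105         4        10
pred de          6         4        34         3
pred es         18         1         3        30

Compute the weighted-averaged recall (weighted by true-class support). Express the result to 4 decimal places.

Per-class recall (TP/(TP+FN)):
  en: TP=49, FN=13+6+18=37 → 49/86 = 0.56977
  fr: TP=105, FN=2+4+1=7 → 105/112 = 0.93750
  de: TP=34, FN=2+4+3=9 → 34/43 = 0.79070
  es: TP=30, FN=8+10+3=21 → 30/51 = 0.58824
Weighted-recall = Σ (supportᵢ/N)·recallᵢ with N=292: (86/292)·0.56977 + (112/292)·0.93750 + (43/292)·0.79070 + (51/292)·0.58824 = 0.7466

0.7466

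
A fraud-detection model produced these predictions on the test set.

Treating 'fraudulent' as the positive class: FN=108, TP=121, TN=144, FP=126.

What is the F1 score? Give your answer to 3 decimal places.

0.508

Precision = TP/(TP+FP) = 121/247 = 0.4899
Recall = TP/(TP+FN) = 121/229 = 0.5284
F1 = 2·TP/(2·TP+FP+FN) = 242/476 = 0.508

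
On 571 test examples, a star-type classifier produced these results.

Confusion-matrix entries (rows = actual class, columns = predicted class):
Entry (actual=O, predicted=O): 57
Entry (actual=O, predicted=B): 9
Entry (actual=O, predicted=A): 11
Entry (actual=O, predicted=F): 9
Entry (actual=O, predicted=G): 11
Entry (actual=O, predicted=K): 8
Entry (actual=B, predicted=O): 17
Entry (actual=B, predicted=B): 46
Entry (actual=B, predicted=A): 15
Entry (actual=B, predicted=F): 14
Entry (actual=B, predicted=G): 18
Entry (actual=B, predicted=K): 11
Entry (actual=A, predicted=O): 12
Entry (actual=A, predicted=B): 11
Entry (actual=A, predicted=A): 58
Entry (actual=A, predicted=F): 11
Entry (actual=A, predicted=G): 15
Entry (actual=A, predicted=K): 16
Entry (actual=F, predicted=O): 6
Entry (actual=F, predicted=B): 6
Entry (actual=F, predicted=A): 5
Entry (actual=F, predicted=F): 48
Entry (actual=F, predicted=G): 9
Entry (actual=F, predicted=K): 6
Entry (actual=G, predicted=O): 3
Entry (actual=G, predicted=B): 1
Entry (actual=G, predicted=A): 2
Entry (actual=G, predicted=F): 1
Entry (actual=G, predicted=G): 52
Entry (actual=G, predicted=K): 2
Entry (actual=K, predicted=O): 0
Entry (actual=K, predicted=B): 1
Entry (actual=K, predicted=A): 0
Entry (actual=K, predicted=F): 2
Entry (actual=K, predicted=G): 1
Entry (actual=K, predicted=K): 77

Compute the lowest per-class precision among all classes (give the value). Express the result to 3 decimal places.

Per-class precision (TP/(TP+FP)):
  O: TP=57, FP=17+12+6+3+0=38 → 57/95 = 0.6000
  B: TP=46, FP=9+11+6+1+1=28 → 46/74 = 0.6216
  A: TP=58, FP=11+15+5+2+0=33 → 58/91 = 0.6374
  F: TP=48, FP=9+14+11+1+2=37 → 48/85 = 0.5647
  G: TP=52, FP=11+18+15+9+1=54 → 52/106 = 0.4906
  K: TP=77, FP=8+11+16+6+2=43 → 77/120 = 0.6417
Lowest is class 'G' with precision = 0.491.

0.491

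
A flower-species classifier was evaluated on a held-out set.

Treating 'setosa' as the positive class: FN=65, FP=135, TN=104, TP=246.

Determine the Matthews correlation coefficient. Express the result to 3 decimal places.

MCC = (TP·TN − FP·FN) / √((TP+FP)(TP+FN)(TN+FP)(TN+FN))
Numerator = 246·104 − 135·65 = 16809
Denominator = √(381·311·239·169) = √4785969981 = 69180.7053
MCC = 16809 / 69180.7053 = 0.243

0.243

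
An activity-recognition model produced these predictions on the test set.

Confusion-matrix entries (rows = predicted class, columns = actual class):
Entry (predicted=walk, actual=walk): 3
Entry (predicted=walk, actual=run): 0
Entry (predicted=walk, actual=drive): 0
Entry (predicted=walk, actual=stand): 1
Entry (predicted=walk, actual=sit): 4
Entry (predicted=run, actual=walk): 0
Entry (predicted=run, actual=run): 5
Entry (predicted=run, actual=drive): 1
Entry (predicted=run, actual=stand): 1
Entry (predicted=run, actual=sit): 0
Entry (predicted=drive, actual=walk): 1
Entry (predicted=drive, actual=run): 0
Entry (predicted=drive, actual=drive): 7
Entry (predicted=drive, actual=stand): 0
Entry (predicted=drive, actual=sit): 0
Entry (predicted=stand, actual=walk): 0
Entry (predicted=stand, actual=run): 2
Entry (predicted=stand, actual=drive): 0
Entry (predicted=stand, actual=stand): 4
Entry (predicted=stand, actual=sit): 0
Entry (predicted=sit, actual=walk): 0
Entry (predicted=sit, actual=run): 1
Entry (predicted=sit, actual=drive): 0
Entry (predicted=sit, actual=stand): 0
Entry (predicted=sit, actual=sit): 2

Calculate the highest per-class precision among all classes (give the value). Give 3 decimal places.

0.875

Per-class precision (TP/(TP+FP)):
  walk: TP=3, FP=0+0+1+4=5 → 3/8 = 0.3750
  run: TP=5, FP=0+1+1+0=2 → 5/7 = 0.7143
  drive: TP=7, FP=1+0+0+0=1 → 7/8 = 0.8750
  stand: TP=4, FP=0+2+0+0=2 → 4/6 = 0.6667
  sit: TP=2, FP=0+1+0+0=1 → 2/3 = 0.6667
Highest is class 'drive' with precision = 0.875.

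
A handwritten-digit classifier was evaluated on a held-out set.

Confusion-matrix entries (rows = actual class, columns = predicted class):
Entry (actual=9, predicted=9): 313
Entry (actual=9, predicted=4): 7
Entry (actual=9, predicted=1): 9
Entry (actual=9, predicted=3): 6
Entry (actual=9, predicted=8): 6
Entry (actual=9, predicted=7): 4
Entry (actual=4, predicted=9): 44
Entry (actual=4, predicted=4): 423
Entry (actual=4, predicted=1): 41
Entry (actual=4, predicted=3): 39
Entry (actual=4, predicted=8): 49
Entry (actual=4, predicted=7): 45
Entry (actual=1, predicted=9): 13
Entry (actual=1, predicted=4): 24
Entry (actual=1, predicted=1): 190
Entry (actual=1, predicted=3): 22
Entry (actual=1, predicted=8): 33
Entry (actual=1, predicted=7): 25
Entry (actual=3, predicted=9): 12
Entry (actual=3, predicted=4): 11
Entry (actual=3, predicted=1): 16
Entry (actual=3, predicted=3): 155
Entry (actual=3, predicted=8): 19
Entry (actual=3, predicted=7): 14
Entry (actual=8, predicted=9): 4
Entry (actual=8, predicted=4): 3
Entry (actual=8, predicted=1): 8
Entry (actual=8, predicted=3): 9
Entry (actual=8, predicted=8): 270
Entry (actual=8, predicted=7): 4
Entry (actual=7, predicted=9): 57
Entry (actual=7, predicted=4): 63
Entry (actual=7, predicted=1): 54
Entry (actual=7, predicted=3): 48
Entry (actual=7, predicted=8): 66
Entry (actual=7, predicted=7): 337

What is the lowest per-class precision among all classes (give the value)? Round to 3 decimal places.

0.556

Per-class precision (TP/(TP+FP)):
  9: TP=313, FP=44+13+12+4+57=130 → 313/443 = 0.7065
  4: TP=423, FP=7+24+11+3+63=108 → 423/531 = 0.7966
  1: TP=190, FP=9+41+16+8+54=128 → 190/318 = 0.5975
  3: TP=155, FP=6+39+22+9+48=124 → 155/279 = 0.5556
  8: TP=270, FP=6+49+33+19+66=173 → 270/443 = 0.6095
  7: TP=337, FP=4+45+25+14+4=92 → 337/429 = 0.7855
Lowest is class '3' with precision = 0.556.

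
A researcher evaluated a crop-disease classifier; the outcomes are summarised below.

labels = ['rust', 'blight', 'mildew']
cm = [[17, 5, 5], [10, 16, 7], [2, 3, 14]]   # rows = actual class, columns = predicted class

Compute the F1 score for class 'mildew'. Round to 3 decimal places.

Take TP from the diagonal, FP from the rest of the 'mildew' prediction marginal, FN from the rest of the 'mildew' actual marginal.
F1 score = 2·TP/(2·TP+FP+FN).
mildew: TP=14, FP=5+7=12, FN=2+3=5 → 28/45 = 0.6222

0.622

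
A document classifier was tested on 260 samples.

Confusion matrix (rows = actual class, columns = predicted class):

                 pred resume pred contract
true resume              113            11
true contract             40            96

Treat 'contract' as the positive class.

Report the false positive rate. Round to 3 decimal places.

FPR = FP/(FP+TN) = 11/(11+113) = 0.089

0.089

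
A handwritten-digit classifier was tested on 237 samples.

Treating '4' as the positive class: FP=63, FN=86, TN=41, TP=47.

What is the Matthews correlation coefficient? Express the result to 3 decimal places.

-0.251

MCC = (TP·TN − FP·FN) / √((TP+FP)(TP+FN)(TN+FP)(TN+FN))
Numerator = 47·41 − 63·86 = -3491
Denominator = √(110·133·104·127) = √193233040 = 13900.8288
MCC = -3491 / 13900.8288 = -0.251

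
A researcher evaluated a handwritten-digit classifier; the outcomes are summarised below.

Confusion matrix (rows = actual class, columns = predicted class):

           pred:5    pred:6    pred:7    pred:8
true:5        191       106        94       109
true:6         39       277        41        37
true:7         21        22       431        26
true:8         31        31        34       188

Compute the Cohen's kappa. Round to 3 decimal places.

0.528

Observed agreement pₒ = trace/N = 1087/1678 = 0.6478
Expected agreement pₑ = Σ (rowᵢ·colᵢ)/N² = (500·282 + 394·436 + 500·600 + 284·360)/1678² = 0.2539
κ = (pₒ − pₑ)/(1 − pₑ) = (0.6478 − 0.2539)/(1 − 0.2539) = 0.528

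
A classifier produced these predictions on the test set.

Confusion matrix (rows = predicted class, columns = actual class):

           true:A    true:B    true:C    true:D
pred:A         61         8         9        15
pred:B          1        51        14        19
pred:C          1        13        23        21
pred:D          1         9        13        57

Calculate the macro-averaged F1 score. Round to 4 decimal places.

0.5946

Per-class F1 score (2·TP/(2·TP+FP+FN)):
  A: TP=61, FP=8+9+15=32, FN=1+1+1=3 → 122/157 = 0.77707
  B: TP=51, FP=1+14+19=34, FN=8+13+9=30 → 102/166 = 0.61446
  C: TP=23, FP=1+13+21=35, FN=9+14+13=36 → 46/117 = 0.39316
  D: TP=57, FP=1+9+13=23, FN=15+19+21=55 → 114/192 = 0.59375
Macro-F1 score = mean = (0.77707 + 0.61446 + 0.39316 + 0.59375) / 4 = 0.5946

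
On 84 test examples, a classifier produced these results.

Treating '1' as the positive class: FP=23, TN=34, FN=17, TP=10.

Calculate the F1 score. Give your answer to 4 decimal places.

Precision = TP/(TP+FP) = 10/33 = 0.3030
Recall = TP/(TP+FN) = 10/27 = 0.3704
F1 = 2·TP/(2·TP+FP+FN) = 20/60 = 0.3333

0.3333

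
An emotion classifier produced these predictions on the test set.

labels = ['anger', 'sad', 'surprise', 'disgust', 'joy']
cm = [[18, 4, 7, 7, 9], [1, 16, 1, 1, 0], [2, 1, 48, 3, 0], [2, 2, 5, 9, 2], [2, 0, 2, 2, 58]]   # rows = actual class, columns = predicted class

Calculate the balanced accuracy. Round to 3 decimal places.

Balanced accuracy = mean of per-class recall.
  anger: recall = 18/45 = 0.4000
  sad: recall = 16/19 = 0.8421
  surprise: recall = 48/54 = 0.8889
  disgust: recall = 9/20 = 0.4500
  joy: recall = 58/64 = 0.9063
Mean = (0.4000 + 0.8421 + 0.8889 + 0.4500 + 0.9063) / 5 = 0.697

0.697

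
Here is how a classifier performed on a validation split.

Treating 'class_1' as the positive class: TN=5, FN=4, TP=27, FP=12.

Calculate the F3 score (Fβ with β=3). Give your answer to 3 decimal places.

0.849

Fβ = (1+β²)·TP / ((1+β²)·TP + β²·FN + FP), with β²=9
= 10·27 / (10·27 + 9·4 + 12) = 0.849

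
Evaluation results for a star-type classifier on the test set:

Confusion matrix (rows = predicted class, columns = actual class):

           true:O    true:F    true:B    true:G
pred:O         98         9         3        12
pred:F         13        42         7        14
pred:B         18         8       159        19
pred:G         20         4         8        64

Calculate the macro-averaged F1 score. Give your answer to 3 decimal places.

Per-class F1 score (2·TP/(2·TP+FP+FN)):
  O: TP=98, FP=9+3+12=24, FN=13+18+20=51 → 196/271 = 0.7232
  F: TP=42, FP=13+7+14=34, FN=9+8+4=21 → 84/139 = 0.6043
  B: TP=159, FP=18+8+19=45, FN=3+7+8=18 → 318/381 = 0.8346
  G: TP=64, FP=20+4+8=32, FN=12+14+19=45 → 128/205 = 0.6244
Macro-F1 score = mean = (0.7232 + 0.6043 + 0.8346 + 0.6244) / 4 = 0.697

0.697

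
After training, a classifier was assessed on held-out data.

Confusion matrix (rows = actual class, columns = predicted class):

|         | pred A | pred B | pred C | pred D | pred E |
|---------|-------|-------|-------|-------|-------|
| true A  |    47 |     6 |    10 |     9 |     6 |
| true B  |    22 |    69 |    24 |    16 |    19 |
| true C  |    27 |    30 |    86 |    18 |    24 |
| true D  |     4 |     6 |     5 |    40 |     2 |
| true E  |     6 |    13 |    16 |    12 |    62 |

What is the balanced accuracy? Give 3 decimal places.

0.560

Balanced accuracy = mean of per-class recall.
  A: recall = 47/78 = 0.6026
  B: recall = 69/150 = 0.4600
  C: recall = 86/185 = 0.4649
  D: recall = 40/57 = 0.7018
  E: recall = 62/109 = 0.5688
Mean = (0.6026 + 0.4600 + 0.4649 + 0.7018 + 0.5688) / 5 = 0.560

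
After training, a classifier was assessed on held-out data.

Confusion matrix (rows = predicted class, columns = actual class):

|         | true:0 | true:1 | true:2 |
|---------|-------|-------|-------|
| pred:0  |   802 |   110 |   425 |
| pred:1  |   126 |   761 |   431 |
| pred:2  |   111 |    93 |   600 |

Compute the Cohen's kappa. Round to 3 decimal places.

0.449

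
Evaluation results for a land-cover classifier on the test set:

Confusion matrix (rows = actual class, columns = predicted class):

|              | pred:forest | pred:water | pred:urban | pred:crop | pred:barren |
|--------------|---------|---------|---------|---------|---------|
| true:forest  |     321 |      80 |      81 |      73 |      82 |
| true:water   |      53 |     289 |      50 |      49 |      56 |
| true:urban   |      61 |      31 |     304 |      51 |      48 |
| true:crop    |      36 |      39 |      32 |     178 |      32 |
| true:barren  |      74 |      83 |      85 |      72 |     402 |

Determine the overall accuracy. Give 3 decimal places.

0.561

Accuracy = trace / total = (321+289+304+178+402=1494) / 2662 = 1494/2662 = 0.561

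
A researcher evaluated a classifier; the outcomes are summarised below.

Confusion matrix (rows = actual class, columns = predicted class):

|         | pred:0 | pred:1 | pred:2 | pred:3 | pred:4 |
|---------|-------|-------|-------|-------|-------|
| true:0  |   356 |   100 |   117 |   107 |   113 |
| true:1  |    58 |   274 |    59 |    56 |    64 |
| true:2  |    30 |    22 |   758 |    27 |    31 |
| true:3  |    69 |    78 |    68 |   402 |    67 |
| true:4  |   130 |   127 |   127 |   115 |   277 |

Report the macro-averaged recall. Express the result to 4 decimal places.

Per-class recall (TP/(TP+FN)):
  0: TP=356, FN=100+117+107+113=437 → 356/793 = 0.44893
  1: TP=274, FN=58+59+56+64=237 → 274/511 = 0.53620
  2: TP=758, FN=30+22+27+31=110 → 758/868 = 0.87327
  3: TP=402, FN=69+78+68+67=282 → 402/684 = 0.58772
  4: TP=277, FN=130+127+127+115=499 → 277/776 = 0.35696
Macro-recall = mean = (0.44893 + 0.53620 + 0.87327 + 0.58772 + 0.35696) / 5 = 0.5606

0.5606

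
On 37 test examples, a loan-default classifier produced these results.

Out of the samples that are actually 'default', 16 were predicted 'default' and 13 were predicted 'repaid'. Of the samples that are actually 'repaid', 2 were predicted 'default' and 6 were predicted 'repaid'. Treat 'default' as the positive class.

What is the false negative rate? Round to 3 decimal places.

0.448

FNR = FN/(FN+TP) = 13/(13+16) = 0.448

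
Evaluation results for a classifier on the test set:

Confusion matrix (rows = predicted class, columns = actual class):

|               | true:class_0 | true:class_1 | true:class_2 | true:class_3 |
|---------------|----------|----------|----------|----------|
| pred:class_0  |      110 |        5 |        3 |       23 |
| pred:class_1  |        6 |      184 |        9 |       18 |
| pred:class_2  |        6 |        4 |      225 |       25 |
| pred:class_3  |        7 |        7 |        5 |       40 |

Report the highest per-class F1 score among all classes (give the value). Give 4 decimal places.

0.8964

Per-class F1 score (2·TP/(2·TP+FP+FN)):
  class_0: TP=110, FP=5+3+23=31, FN=6+6+7=19 → 220/270 = 0.81481
  class_1: TP=184, FP=6+9+18=33, FN=5+4+7=16 → 368/417 = 0.88249
  class_2: TP=225, FP=6+4+25=35, FN=3+9+5=17 → 450/502 = 0.89641
  class_3: TP=40, FP=7+7+5=19, FN=23+18+25=66 → 80/165 = 0.48485
Highest is class 'class_2' with F1 score = 0.8964.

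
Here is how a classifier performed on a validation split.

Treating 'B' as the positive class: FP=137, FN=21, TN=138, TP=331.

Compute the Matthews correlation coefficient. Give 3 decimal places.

0.504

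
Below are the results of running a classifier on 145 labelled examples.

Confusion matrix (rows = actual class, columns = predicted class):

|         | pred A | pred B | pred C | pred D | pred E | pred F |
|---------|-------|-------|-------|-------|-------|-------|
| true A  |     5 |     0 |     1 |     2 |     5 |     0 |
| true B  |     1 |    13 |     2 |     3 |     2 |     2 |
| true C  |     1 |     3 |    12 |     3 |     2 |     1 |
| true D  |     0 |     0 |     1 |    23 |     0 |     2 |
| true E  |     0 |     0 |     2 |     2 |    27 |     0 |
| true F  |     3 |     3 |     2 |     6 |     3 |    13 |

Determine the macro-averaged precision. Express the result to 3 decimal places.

0.631

Per-class precision (TP/(TP+FP)):
  A: TP=5, FP=1+1+0+0+3=5 → 5/10 = 0.5000
  B: TP=13, FP=0+3+0+0+3=6 → 13/19 = 0.6842
  C: TP=12, FP=1+2+1+2+2=8 → 12/20 = 0.6000
  D: TP=23, FP=2+3+3+2+6=16 → 23/39 = 0.5897
  E: TP=27, FP=5+2+2+0+3=12 → 27/39 = 0.6923
  F: TP=13, FP=0+2+1+2+0=5 → 13/18 = 0.7222
Macro-precision = mean = (0.5000 + 0.6842 + 0.6000 + 0.5897 + 0.6923 + 0.7222) / 6 = 0.631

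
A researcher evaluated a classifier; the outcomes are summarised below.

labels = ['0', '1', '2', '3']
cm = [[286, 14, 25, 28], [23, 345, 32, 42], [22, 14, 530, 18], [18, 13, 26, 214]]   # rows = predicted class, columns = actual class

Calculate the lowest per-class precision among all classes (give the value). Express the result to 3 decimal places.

0.781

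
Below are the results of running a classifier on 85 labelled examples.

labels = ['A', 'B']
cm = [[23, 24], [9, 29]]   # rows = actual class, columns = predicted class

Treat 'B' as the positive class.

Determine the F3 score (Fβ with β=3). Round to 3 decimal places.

0.734

Fβ = (1+β²)·TP / ((1+β²)·TP + β²·FN + FP), with β²=9
= 10·29 / (10·29 + 9·9 + 24) = 0.734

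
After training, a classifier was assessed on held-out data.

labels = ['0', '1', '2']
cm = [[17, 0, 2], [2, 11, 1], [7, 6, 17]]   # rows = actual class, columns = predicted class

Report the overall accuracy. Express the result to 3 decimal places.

Accuracy = trace / total = (17+11+17=45) / 63 = 45/63 = 0.714

0.714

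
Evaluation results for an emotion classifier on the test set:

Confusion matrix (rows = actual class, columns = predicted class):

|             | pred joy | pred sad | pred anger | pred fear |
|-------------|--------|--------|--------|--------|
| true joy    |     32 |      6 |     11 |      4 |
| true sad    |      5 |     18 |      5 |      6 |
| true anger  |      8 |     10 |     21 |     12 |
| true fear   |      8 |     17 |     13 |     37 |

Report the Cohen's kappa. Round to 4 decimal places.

Observed agreement pₒ = trace/N = 108/213 = 0.50704
Expected agreement pₑ = Σ (rowᵢ·colᵢ)/N² = (53·53 + 34·51 + 51·50 + 75·59)/213² = 0.25387
κ = (pₒ − pₑ)/(1 − pₑ) = (0.50704 − 0.25387)/(1 − 0.25387) = 0.3393

0.3393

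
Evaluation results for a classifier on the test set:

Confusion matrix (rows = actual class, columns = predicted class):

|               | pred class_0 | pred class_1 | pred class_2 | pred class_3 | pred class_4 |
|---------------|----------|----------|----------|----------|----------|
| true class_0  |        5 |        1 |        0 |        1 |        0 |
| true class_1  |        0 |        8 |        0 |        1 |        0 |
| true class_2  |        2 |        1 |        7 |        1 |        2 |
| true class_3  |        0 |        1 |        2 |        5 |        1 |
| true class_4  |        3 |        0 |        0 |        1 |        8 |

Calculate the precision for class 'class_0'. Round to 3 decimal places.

0.500

Take TP from the diagonal, FP from the rest of the 'class_0' prediction marginal, FN from the rest of the 'class_0' actual marginal.
precision = TP/(TP+FP).
class_0: TP=5, FP=0+2+0+3=5 → 5/10 = 0.5000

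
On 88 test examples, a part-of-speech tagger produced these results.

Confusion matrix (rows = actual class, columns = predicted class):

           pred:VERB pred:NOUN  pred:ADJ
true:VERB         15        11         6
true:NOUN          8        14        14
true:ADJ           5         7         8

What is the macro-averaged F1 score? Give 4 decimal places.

0.4150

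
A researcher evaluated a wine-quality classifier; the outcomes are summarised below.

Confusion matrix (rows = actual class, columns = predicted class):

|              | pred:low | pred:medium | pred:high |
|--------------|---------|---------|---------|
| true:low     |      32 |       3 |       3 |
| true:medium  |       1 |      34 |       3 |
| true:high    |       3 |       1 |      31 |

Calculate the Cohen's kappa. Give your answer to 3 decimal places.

0.811

Observed agreement pₒ = trace/N = 97/111 = 0.8739
Expected agreement pₑ = Σ (rowᵢ·colᵢ)/N² = (38·36 + 38·38 + 35·37)/111² = 0.3333
κ = (pₒ − pₑ)/(1 − pₑ) = (0.8739 − 0.3333)/(1 − 0.3333) = 0.811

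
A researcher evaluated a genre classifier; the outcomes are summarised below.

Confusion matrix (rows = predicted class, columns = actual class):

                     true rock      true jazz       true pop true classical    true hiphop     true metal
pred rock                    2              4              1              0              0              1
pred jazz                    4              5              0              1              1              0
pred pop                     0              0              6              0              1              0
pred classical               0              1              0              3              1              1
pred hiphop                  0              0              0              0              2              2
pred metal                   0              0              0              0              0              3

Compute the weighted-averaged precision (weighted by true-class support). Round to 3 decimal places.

0.604

Per-class precision (TP/(TP+FP)):
  rock: TP=2, FP=4+1+0+0+1=6 → 2/8 = 0.2500
  jazz: TP=5, FP=4+0+1+1+0=6 → 5/11 = 0.4545
  pop: TP=6, FP=0+0+0+1+0=1 → 6/7 = 0.8571
  classical: TP=3, FP=0+1+0+1+1=3 → 3/6 = 0.5000
  hiphop: TP=2, FP=0+0+0+0+2=2 → 2/4 = 0.5000
  metal: TP=3, FP=0+0+0+0+0=0 → 3/3 = 1.0000
Weighted-precision = Σ (supportᵢ/N)·precisionᵢ with N=39: (6/39)·0.2500 + (10/39)·0.4545 + (7/39)·0.8571 + (4/39)·0.5000 + (5/39)·0.5000 + (7/39)·1.0000 = 0.604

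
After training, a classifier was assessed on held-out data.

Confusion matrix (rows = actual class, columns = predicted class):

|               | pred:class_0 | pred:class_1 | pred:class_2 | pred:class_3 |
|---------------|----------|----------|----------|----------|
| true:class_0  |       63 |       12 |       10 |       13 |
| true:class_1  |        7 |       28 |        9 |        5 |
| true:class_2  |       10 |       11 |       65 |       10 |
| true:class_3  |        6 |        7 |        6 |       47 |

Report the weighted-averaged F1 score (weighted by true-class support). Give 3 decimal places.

Per-class F1 score (2·TP/(2·TP+FP+FN)):
  class_0: TP=63, FP=7+10+6=23, FN=12+10+13=35 → 126/184 = 0.6848
  class_1: TP=28, FP=12+11+7=30, FN=7+9+5=21 → 56/107 = 0.5234
  class_2: TP=65, FP=10+9+6=25, FN=10+11+10=31 → 130/186 = 0.6989
  class_3: TP=47, FP=13+5+10=28, FN=6+7+6=19 → 94/141 = 0.6667
Weighted-F1 score = Σ (supportᵢ/N)·F1 scoreᵢ with N=309: (98/309)·0.6848 + (49/309)·0.5234 + (96/309)·0.6989 + (66/309)·0.6667 = 0.660

0.660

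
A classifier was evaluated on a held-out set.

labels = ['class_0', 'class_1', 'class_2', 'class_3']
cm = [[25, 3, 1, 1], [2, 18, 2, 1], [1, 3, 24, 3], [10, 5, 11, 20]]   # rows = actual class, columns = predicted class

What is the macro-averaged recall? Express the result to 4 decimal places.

Per-class recall (TP/(TP+FN)):
  class_0: TP=25, FN=3+1+1=5 → 25/30 = 0.83333
  class_1: TP=18, FN=2+2+1=5 → 18/23 = 0.78261
  class_2: TP=24, FN=1+3+3=7 → 24/31 = 0.77419
  class_3: TP=20, FN=10+5+11=26 → 20/46 = 0.43478
Macro-recall = mean = (0.83333 + 0.78261 + 0.77419 + 0.43478) / 4 = 0.7062

0.7062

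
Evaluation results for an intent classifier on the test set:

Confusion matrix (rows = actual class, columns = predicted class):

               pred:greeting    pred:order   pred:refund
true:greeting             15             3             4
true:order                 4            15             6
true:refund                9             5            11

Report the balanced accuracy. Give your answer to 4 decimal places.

0.5739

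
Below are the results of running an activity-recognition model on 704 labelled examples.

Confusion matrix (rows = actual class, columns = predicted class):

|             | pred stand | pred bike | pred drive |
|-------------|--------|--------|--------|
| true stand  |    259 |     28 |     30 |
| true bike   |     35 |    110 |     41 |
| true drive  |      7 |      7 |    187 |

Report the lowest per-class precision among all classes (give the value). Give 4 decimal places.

Per-class precision (TP/(TP+FP)):
  stand: TP=259, FP=35+7=42 → 259/301 = 0.86047
  bike: TP=110, FP=28+7=35 → 110/145 = 0.75862
  drive: TP=187, FP=30+41=71 → 187/258 = 0.72481
Lowest is class 'drive' with precision = 0.7248.

0.7248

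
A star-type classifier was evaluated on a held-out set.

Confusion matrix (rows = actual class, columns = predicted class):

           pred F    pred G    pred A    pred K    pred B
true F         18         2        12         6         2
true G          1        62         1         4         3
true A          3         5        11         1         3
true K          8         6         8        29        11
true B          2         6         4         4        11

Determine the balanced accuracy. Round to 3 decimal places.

0.535

Balanced accuracy = mean of per-class recall.
  F: recall = 18/40 = 0.4500
  G: recall = 62/71 = 0.8732
  A: recall = 11/23 = 0.4783
  K: recall = 29/62 = 0.4677
  B: recall = 11/27 = 0.4074
Mean = (0.4500 + 0.8732 + 0.4783 + 0.4677 + 0.4074) / 5 = 0.535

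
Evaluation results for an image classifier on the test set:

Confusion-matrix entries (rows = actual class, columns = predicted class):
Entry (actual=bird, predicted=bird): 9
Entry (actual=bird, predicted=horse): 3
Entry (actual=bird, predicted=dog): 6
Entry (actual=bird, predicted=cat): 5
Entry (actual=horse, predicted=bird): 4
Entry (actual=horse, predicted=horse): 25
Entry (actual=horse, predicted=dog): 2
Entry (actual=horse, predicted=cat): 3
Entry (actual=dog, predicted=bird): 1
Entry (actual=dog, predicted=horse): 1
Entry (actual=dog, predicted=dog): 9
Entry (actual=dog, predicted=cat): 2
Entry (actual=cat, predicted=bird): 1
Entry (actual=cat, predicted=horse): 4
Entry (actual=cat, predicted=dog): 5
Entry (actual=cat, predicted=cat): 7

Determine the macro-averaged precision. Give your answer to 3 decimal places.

0.545

Per-class precision (TP/(TP+FP)):
  bird: TP=9, FP=4+1+1=6 → 9/15 = 0.6000
  horse: TP=25, FP=3+1+4=8 → 25/33 = 0.7576
  dog: TP=9, FP=6+2+5=13 → 9/22 = 0.4091
  cat: TP=7, FP=5+3+2=10 → 7/17 = 0.4118
Macro-precision = mean = (0.6000 + 0.7576 + 0.4091 + 0.4118) / 4 = 0.545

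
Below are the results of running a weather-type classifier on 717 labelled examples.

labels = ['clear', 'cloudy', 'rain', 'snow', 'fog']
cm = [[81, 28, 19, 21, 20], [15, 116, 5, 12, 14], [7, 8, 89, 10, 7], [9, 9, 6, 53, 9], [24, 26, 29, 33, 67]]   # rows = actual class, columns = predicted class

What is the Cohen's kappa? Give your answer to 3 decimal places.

0.457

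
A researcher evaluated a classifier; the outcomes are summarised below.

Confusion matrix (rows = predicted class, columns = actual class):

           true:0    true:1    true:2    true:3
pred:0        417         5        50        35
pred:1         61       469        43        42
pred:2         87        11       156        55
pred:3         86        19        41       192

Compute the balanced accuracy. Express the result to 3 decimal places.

Balanced accuracy = mean of per-class recall.
  0: recall = 417/651 = 0.6406
  1: recall = 469/504 = 0.9306
  2: recall = 156/290 = 0.5379
  3: recall = 192/324 = 0.5926
Mean = (0.6406 + 0.9306 + 0.5379 + 0.5926) / 4 = 0.675

0.675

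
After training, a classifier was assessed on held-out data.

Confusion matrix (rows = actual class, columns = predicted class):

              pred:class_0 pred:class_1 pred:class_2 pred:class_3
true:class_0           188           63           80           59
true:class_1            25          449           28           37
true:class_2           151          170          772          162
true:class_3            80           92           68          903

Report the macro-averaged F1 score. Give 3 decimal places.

Per-class F1 score (2·TP/(2·TP+FP+FN)):
  class_0: TP=188, FP=25+151+80=256, FN=63+80+59=202 → 376/834 = 0.4508
  class_1: TP=449, FP=63+170+92=325, FN=25+28+37=90 → 898/1313 = 0.6839
  class_2: TP=772, FP=80+28+68=176, FN=151+170+162=483 → 1544/2203 = 0.7009
  class_3: TP=903, FP=59+37+162=258, FN=80+92+68=240 → 1806/2304 = 0.7839
Macro-F1 score = mean = (0.4508 + 0.6839 + 0.7009 + 0.7839) / 4 = 0.655

0.655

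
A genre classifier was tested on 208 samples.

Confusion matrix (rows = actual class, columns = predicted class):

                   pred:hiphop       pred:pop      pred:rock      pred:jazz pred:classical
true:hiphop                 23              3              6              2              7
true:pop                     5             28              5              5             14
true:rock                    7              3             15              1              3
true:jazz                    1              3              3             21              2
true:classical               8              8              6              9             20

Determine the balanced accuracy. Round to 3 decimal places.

0.532

Balanced accuracy = mean of per-class recall.
  hiphop: recall = 23/41 = 0.5610
  pop: recall = 28/57 = 0.4912
  rock: recall = 15/29 = 0.5172
  jazz: recall = 21/30 = 0.7000
  classical: recall = 20/51 = 0.3922
Mean = (0.5610 + 0.4912 + 0.5172 + 0.7000 + 0.3922) / 5 = 0.532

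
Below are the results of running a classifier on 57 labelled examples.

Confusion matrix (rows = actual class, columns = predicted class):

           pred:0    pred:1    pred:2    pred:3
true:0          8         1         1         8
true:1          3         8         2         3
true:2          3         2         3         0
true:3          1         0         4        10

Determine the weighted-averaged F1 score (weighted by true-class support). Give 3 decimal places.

0.512

Per-class F1 score (2·TP/(2·TP+FP+FN)):
  0: TP=8, FP=3+3+1=7, FN=1+1+8=10 → 16/33 = 0.4848
  1: TP=8, FP=1+2+0=3, FN=3+2+3=8 → 16/27 = 0.5926
  2: TP=3, FP=1+2+4=7, FN=3+2+0=5 → 6/18 = 0.3333
  3: TP=10, FP=8+3+0=11, FN=1+0+4=5 → 20/36 = 0.5556
Weighted-F1 score = Σ (supportᵢ/N)·F1 scoreᵢ with N=57: (18/57)·0.4848 + (16/57)·0.5926 + (8/57)·0.3333 + (15/57)·0.5556 = 0.512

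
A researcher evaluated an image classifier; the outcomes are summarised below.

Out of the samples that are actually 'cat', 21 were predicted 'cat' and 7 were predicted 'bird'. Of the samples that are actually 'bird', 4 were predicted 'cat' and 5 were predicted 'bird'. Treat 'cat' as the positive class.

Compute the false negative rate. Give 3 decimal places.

0.250

FNR = FN/(FN+TP) = 7/(7+21) = 0.250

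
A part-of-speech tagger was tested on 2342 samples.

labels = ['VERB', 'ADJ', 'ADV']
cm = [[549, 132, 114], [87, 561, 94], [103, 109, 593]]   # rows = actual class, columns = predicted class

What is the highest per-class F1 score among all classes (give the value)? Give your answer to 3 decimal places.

0.738

Per-class F1 score (2·TP/(2·TP+FP+FN)):
  VERB: TP=549, FP=87+103=190, FN=132+114=246 → 1098/1534 = 0.7158
  ADJ: TP=561, FP=132+109=241, FN=87+94=181 → 1122/1544 = 0.7267
  ADV: TP=593, FP=114+94=208, FN=103+109=212 → 1186/1606 = 0.7385
Highest is class 'ADV' with F1 score = 0.738.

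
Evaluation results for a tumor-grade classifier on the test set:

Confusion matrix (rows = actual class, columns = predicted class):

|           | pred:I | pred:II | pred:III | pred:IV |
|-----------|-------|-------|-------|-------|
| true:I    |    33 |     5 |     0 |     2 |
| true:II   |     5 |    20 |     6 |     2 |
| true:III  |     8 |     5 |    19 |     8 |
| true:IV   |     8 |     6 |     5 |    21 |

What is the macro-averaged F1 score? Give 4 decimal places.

0.6000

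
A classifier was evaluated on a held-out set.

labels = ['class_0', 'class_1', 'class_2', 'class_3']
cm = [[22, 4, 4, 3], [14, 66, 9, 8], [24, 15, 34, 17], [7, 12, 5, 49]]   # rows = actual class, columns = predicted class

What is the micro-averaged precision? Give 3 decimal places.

Micro-averaging pools counts across classes: ΣTP=171, ΣFP=122, ΣFN=122.
Micro-precision = TP/(TP+FP) on pooled counts = 0.584 (equals overall accuracy in single-label multiclass).

0.584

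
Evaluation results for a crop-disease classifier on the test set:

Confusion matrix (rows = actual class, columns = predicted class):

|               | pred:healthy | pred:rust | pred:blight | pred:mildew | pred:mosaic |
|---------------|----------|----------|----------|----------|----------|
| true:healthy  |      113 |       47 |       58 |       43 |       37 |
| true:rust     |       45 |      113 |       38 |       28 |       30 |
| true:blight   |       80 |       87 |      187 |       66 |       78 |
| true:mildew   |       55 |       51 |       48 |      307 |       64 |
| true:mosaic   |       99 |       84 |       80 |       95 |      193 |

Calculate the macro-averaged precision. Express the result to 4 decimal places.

0.4177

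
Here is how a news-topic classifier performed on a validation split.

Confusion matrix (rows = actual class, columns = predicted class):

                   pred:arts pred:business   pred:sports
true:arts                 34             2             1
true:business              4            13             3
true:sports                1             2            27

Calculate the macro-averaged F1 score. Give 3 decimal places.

Per-class F1 score (2·TP/(2·TP+FP+FN)):
  arts: TP=34, FP=4+1=5, FN=2+1=3 → 68/76 = 0.8947
  business: TP=13, FP=2+2=4, FN=4+3=7 → 26/37 = 0.7027
  sports: TP=27, FP=1+3=4, FN=1+2=3 → 54/61 = 0.8852
Macro-F1 score = mean = (0.8947 + 0.7027 + 0.8852) / 3 = 0.828

0.828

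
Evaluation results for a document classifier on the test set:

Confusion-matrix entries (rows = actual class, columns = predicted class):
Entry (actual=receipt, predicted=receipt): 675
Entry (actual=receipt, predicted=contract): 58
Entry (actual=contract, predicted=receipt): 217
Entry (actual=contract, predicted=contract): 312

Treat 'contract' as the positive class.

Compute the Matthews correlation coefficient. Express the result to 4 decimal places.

0.5535

MCC = (TP·TN − FP·FN) / √((TP+FP)(TP+FN)(TN+FP)(TN+FN))
Numerator = 312·675 − 58·217 = 198014
Denominator = √(370·529·733·892) = √127975320280 = 357736.3838
MCC = 198014 / 357736.3838 = 0.5535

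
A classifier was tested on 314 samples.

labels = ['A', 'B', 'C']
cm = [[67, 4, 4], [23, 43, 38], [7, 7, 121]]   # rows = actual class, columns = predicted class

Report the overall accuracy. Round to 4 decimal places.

0.7357

Accuracy = trace / total = (67+43+121=231) / 314 = 231/314 = 0.7357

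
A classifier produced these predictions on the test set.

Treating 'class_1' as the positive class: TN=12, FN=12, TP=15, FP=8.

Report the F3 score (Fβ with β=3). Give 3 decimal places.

0.564

Fβ = (1+β²)·TP / ((1+β²)·TP + β²·FN + FP), with β²=9
= 10·15 / (10·15 + 9·12 + 8) = 0.564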